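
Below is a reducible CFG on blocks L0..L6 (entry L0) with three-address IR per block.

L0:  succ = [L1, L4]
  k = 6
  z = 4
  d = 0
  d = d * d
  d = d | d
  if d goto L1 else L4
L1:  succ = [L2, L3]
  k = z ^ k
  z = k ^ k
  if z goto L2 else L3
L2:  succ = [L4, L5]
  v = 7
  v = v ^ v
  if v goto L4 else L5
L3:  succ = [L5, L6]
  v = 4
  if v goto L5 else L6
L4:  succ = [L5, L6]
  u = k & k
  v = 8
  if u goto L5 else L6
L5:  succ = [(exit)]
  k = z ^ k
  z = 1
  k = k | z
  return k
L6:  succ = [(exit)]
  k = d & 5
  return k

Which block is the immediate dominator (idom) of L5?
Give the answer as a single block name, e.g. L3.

idom tree: L1←L0 L2←L1 L3←L1 L4←L0 L5←L0 L6←L0
Join-block Dom:
  L4: preds {L0,L2}: {L0} ∩ {L0,L1,L2} = {L0}; idom=L0
  L5: preds {L2,L3,L4}: {L0,L1,L2} ∩ {L0,L1,L3} ∩ {L0,L4} = {L0}; idom=L0
  L6: preds {L3,L4}: {L0,L1,L3} ∩ {L0,L4} = {L0}; idom=L0

idom(L5) = L0

Answer: L0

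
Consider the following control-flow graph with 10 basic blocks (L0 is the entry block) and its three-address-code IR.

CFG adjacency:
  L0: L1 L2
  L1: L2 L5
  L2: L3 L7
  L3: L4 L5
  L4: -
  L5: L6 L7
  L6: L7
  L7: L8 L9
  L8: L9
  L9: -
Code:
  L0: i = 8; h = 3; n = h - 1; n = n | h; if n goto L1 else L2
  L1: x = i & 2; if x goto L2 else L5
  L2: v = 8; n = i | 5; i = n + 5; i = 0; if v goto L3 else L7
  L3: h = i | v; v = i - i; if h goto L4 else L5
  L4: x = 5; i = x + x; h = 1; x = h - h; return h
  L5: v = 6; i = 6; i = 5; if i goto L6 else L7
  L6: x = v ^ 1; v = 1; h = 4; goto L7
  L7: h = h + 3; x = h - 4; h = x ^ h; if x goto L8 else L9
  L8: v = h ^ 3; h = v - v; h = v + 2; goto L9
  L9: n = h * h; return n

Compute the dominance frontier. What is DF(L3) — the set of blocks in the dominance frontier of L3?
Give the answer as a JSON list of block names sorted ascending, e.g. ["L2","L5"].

idom tree: L1←L0 L2←L0 L3←L2 L4←L3 L5←L0 L6←L5 L7←L0 L8←L7 L9←L7
Join-block Dom:
  L2: preds {L0,L1}: {L0} ∩ {L0,L1} = {L0}; idom=L0
  L5: preds {L1,L3}: {L0,L1} ∩ {L0,L2,L3} = {L0}; idom=L0
  L7: preds {L2,L5,L6}: {L0,L2} ∩ {L0,L5} ∩ {L0,L5,L6} = {L0}; idom=L0
  L9: preds {L7,L8}: {L0,L7} ∩ {L0,L7,L8} = {L0,L7}; idom=L7

DF derivation:
  L2←L0: walk · to L0
  L2←L1: walk L1 to L0
  L5←L1: walk L1 to L0
  L5←L3: walk L3→L2 to L0
  L7←L2: walk L2 to L0
  L7←L5: walk L5 to L0
  L7←L6: walk L6→L5 to L0
  L9←L7: walk · to L7
  L9←L8: walk L8 to L7
  L0 → ∅
  L1 → {L2,L5}
  L2 → {L5,L7}
  L3 → {L5}
  L4 → ∅
  L5 → {L7}
  L6 → {L7}
  L7 → ∅
  L8 → {L9}
  L9 → ∅

DF(L3) = ["L5"]

Answer: ["L5"]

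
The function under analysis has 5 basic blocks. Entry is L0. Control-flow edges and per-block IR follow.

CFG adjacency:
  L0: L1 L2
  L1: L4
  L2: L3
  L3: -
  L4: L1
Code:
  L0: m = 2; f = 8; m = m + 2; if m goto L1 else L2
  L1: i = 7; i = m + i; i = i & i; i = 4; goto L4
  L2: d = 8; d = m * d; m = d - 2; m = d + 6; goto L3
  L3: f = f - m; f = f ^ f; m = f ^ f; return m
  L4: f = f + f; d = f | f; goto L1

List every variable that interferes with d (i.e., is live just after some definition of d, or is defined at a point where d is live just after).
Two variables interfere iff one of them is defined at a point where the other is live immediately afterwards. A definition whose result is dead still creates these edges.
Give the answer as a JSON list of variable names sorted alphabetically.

Block summaries:
  L0 def {f,m} use ∅
  L1 def {i} use {m}
  L2 def {d,m} use {m}
  L3 def {f,m} use {f,m}
  L4 def {d,f} use {f}

Liveness:
  live L0: ∅→{f,m}
  live L1: {f,m}→{f,m}
  live L2: {f,m}→{f,m}
  live L3: {f,m}→∅
  live L4: {f,m}→{f,m}

Conflict graph:
  d: {f,m}
  f: {d,i,m}
  i: {f,m}
  m: {d,f,i}

N(d) = ["f", "m"]

Answer: ["f", "m"]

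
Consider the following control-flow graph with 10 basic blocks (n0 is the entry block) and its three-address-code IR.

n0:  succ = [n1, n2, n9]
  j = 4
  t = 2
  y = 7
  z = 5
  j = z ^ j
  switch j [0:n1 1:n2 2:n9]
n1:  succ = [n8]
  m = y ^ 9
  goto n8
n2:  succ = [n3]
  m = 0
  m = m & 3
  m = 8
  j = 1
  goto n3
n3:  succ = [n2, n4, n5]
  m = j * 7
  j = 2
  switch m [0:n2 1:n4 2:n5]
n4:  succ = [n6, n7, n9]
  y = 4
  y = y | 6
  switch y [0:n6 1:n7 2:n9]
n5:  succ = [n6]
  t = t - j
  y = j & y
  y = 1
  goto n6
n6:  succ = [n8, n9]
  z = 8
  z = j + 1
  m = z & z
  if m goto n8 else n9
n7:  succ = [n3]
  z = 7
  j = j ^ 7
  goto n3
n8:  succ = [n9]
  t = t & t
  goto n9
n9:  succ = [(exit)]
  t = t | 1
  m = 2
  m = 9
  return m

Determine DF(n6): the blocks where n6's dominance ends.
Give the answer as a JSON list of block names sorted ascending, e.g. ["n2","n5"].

Answer: ["n8", "n9"]

Working:
idom tree: n1←n0 n2←n0 n3←n2 n4←n3 n5←n3 n6←n3 n7←n4 n8←n0 n9←n0
Join-block Dom:
  n2: preds {n0,n3}: {n0} ∩ {n0,n2,n3} = {n0}; idom=n0
  n3: preds {n2,n7}: {n0,n2} ∩ {n0,n2,n3,n4,n7} = {n0,n2}; idom=n2
  n6: preds {n4,n5}: {n0,n2,n3,n4} ∩ {n0,n2,n3,n5} = {n0,n2,n3}; idom=n3
  n8: preds {n1,n6}: {n0,n1} ∩ {n0,n2,n3,n6} = {n0}; idom=n0
  n9: preds {n0,n4,n6,n8}: {n0} ∩ {n0,n2,n3,n4} ∩ {n0,n2,n3,n6} ∩ {n0,n8} = {n0}; idom=n0

Frontier:
  join n2 pred n0: · stop@n0
  join n2 pred n3: n3→n2 stop@n0
  join n3 pred n2: · stop@n2
  join n3 pred n7: n7→n4→n3 stop@n2
  join n6 pred n4: n4 stop@n3
  join n6 pred n5: n5 stop@n3
  join n8 pred n1: n1 stop@n0
  join n8 pred n6: n6→n3→n2 stop@n0
  join n9 pred n0: · stop@n0
  join n9 pred n4: n4→n3→n2 stop@n0
  join n9 pred n6: n6→n3→n2 stop@n0
  join n9 pred n8: n8 stop@n0
  DF(n0)=∅
  DF(n1)={n8}
  DF(n2)={n2,n8,n9}
  DF(n3)={n2,n3,n8,n9}
  DF(n4)={n3,n6,n9}
  DF(n5)={n6}
  DF(n6)={n8,n9}
  DF(n7)={n3}
  DF(n8)={n9}
  DF(n9)=∅

DF(n6) = ["n8", "n9"]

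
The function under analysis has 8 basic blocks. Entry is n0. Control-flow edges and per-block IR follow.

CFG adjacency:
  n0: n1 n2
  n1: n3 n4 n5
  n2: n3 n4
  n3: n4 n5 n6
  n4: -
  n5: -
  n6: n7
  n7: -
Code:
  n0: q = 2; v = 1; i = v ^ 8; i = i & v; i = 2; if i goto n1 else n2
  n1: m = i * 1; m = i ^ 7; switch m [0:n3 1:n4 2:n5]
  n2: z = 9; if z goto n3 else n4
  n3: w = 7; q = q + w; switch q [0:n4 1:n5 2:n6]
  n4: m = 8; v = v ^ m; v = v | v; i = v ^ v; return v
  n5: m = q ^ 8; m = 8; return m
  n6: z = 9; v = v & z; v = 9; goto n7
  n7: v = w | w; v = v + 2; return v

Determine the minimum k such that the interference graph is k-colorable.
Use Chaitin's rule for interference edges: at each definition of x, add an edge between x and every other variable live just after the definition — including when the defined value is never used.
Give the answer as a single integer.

Answer: 4

Working:
Per-block:
  n0: def={i,q,v} ue=∅
  n1: def={m} ue={i}
  n2: def={z} ue=∅
  n3: def={q,w} ue={q}
  n4: def={i,m,v} ue={v}
  n5: def={m} ue={q}
  n6: def={v,z} ue={v}
  n7: def={v} ue={w}

Liveness:
  n0 li=∅ lo={i,q,v}
  n1 li={i,q,v} lo={q,v}
  n2 li={q,v} lo={q,v}
  n3 li={q,v} lo={q,v,w}
  n4 li={v} lo=∅
  n5 li={q} lo=∅
  n6 li={v,w} lo={w}
  n7 li={w} lo=∅

Interfere edges:
  i — {m,q,v}
  m — {i,q,v}
  q — {i,m,v,w,z}
  v — {i,m,q,w,z}
  w — {q,v,z}
  z — {q,v,w}

Chromatic number:
  clique {i,m,q,v} ⇒ need ≥ 4
  4-colouring: R0={q}  R1={v}  R2={i,w}  R3={m,z}
  χ = 4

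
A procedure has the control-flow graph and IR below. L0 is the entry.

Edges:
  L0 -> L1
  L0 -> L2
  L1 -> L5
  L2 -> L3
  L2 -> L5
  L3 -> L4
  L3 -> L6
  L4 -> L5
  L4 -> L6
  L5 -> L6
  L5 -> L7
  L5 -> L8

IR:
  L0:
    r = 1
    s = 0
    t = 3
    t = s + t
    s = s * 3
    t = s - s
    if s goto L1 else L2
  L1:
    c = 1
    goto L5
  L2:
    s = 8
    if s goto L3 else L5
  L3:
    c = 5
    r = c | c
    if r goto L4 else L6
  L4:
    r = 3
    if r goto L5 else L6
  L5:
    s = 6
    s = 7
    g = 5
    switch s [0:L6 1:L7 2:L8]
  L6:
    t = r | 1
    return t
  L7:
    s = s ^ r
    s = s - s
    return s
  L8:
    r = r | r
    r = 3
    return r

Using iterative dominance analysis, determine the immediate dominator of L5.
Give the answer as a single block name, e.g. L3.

idom tree: L1←L0 L2←L0 L3←L2 L4←L3 L5←L0 L6←L0 L7←L5 L8←L5
Dom∩ at merges:
  L5: preds {L1,L2,L4}: {L0,L1} ∩ {L0,L2} ∩ {L0,L2,L3,L4} = {L0}; idom=L0
  L6: preds {L3,L4,L5}: {L0,L2,L3} ∩ {L0,L2,L3,L4} ∩ {L0,L5} = {L0}; idom=L0

idom(L5) = L0

Answer: L0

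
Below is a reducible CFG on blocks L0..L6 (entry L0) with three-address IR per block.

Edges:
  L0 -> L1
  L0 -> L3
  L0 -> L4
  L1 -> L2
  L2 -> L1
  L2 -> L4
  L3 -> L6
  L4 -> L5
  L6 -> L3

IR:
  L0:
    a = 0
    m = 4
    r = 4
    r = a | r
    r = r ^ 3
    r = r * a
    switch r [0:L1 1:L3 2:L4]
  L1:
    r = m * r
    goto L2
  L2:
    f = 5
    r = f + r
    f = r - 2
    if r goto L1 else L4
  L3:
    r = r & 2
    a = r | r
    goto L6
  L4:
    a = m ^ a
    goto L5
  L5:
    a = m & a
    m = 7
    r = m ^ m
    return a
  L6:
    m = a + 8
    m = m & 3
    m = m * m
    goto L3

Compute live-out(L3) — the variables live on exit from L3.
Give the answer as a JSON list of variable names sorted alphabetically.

Per-block:
  L0: {a,m,r} / ∅
  L1: {r} / {m,r}
  L2: {f,r} / {r}
  L3: {a,r} / {r}
  L4: {a} / {a,m}
  L5: {a,m,r} / {a,m}
  L6: {m} / {a}

Liveness:
  live L0: ∅→{a,m,r}
  live L1: {a,m,r}→{a,m,r}
  live L2: {a,m,r}→{a,m,r}
  live L3: {r}→{a,r}
  live L4: {a,m}→{a,m}
  live L5: {a,m}→∅
  live L6: {a,r}→{r}

live-out(L3) = ["a", "r"]

Answer: ["a", "r"]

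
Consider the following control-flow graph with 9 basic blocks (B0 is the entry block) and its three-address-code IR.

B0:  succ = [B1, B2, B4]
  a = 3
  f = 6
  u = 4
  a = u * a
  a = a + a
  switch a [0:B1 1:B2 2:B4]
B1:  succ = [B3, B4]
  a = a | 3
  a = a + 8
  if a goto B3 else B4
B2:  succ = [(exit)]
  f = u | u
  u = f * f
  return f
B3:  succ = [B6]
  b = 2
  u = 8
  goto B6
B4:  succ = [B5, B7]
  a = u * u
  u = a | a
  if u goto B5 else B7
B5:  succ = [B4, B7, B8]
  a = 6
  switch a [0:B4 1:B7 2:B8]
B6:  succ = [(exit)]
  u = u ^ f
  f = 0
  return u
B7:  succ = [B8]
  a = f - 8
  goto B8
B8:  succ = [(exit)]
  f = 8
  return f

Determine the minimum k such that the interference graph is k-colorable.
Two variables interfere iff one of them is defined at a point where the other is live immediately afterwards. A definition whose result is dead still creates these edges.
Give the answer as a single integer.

Answer: 3

Analysis:
Per-block:
  B0: def={a,f,u} ue=∅
  B1: def={a} ue={a}
  B2: def={f,u} ue={u}
  B3: def={b,u} ue=∅
  B4: def={a,u} ue={u}
  B5: def={a} ue=∅
  B6: def={f,u} ue={f,u}
  B7: def={a} ue={f}
  B8: def={f} ue=∅

Liveness:
  live B0: ∅→{a,f,u}
  live B1: {a,f,u}→{f,u}
  live B2: {u}→∅
  live B3: {f}→{f,u}
  live B4: {f,u}→{f,u}
  live B5: {f,u}→{f,u}
  live B6: {f,u}→∅
  live B7: {f}→∅
  live B8: ∅→∅

Interfere edges:
  a: {f,u}
  b: {f}
  f: {a,b,u}
  u: {a,f}

Chromatic number:
  {a,f,u} pairwise interfere (3-clique) ⇒ χ ≥ 3
  assign a→R1 b→R1 f→R0 u→R2 — no edge inside a register ⇒ χ ≤ 3
  χ = 3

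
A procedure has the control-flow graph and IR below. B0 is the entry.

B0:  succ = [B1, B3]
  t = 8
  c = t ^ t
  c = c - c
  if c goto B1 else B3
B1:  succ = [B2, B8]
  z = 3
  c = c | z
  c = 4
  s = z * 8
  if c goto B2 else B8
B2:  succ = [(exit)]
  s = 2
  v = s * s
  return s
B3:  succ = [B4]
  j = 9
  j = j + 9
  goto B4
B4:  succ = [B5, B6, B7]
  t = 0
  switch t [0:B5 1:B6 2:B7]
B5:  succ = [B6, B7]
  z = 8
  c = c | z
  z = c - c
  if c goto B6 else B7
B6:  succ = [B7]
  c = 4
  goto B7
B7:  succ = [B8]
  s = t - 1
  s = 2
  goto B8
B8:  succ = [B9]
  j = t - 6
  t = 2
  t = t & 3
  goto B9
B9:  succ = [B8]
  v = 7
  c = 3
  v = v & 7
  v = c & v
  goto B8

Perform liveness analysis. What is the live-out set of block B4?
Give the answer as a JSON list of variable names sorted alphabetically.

Block summaries:
  B0: def={c,t} ue=∅
  B1: def={c,s,z} ue={c}
  B2: def={s,v} ue=∅
  B3: def={j} ue=∅
  B4: def={t} ue=∅
  B5: def={c,z} ue={c}
  B6: def={c} ue=∅
  B7: def={s} ue={t}
  B8: def={j,t} ue={t}
  B9: def={c,v} ue=∅

Backward fixpoint:
  B0 li=∅ lo={c,t}
  B1 li={c,t} lo={t}
  B2 li=∅ lo=∅
  B3 li={c} lo={c}
  B4 li={c} lo={c,t}
  B5 li={c,t} lo={t}
  B6 li={t} lo={t}
  B7 li={t} lo={t}
  B8 li={t} lo={t}
  B9 li={t} lo={t}

live-out(B4) = ["c", "t"]

Answer: ["c", "t"]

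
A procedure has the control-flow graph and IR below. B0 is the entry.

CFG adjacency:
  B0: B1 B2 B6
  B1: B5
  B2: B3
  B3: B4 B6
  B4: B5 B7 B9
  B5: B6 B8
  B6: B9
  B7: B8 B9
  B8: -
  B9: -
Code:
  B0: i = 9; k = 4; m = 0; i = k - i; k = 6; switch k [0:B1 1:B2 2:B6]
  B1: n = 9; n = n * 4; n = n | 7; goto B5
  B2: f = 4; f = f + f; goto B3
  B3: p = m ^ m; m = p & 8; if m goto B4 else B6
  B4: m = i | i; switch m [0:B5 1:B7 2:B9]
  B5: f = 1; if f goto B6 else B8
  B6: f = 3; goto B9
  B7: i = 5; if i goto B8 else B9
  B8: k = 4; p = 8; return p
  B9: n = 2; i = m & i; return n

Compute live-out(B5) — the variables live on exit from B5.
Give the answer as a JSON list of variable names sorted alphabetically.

def/use:
  B0: {i,k,m} / ∅
  B1: {n} / ∅
  B2: {f} / ∅
  B3: {m,p} / {m}
  B4: {m} / {i}
  B5: {f} / ∅
  B6: {f} / ∅
  B7: {i} / ∅
  B8: {k,p} / ∅
  B9: {i,n} / {i,m}

Live sets:
  B0: in=∅ out={i,m}
  B1: in={i,m} out={i,m}
  B2: in={i,m} out={i,m}
  B3: in={i,m} out={i,m}
  B4: in={i} out={i,m}
  B5: in={i,m} out={i,m}
  B6: in={i,m} out={i,m}
  B7: in={m} out={i,m}
  B8: in=∅ out=∅
  B9: in={i,m} out=∅

live-out(B5) = ["i", "m"]

Answer: ["i", "m"]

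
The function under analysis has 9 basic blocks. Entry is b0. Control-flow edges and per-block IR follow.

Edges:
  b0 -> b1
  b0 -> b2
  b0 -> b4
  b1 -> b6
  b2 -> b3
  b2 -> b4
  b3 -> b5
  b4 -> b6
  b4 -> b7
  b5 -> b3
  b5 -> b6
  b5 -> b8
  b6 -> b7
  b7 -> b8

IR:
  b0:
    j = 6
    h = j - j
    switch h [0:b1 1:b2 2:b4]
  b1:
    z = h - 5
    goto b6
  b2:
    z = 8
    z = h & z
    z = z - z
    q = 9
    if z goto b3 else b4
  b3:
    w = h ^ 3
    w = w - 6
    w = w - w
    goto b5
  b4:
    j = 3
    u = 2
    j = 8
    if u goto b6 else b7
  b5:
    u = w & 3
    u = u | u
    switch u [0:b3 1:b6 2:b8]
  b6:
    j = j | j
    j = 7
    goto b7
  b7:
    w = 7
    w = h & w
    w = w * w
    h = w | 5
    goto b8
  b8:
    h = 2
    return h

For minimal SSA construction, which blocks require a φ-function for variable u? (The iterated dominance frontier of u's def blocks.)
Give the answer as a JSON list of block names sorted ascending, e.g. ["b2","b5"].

Answer: ["b3", "b6", "b7", "b8"]

Analysis:
idom tree: b1←b0 b2←b0 b3←b2 b4←b0 b5←b3 b6←b0 b7←b0 b8←b0
Dom at joins:
  b3: preds {b2,b5}: {b0,b2} ∩ {b0,b2,b3,b5} = {b0,b2}; idom=b2
  b4: preds {b0,b2}: {b0} ∩ {b0,b2} = {b0}; idom=b0
  b6: preds {b1,b4,b5}: {b0,b1} ∩ {b0,b4} ∩ {b0,b2,b3,b5} = {b0}; idom=b0
  b7: preds {b4,b6}: {b0,b4} ∩ {b0,b6} = {b0}; idom=b0
  b8: preds {b5,b7}: {b0,b2,b3,b5} ∩ {b0,b7} = {b0}; idom=b0

DF walk-up:
  join b3 pred b2: · stop@b2
  join b3 pred b5: b5→b3 stop@b2
  join b4 pred b0: · stop@b0
  join b4 pred b2: b2 stop@b0
  join b6 pred b1: b1 stop@b0
  join b6 pred b4: b4 stop@b0
  join b6 pred b5: b5→b3→b2 stop@b0
  join b7 pred b4: b4 stop@b0
  join b7 pred b6: b6 stop@b0
  join b8 pred b5: b5→b3→b2 stop@b0
  join b8 pred b7: b7 stop@b0
  DF(b0)=∅
  DF(b1)={b6}
  DF(b2)={b4,b6,b8}
  DF(b3)={b3,b6,b8}
  DF(b4)={b6,b7}
  DF(b5)={b3,b6,b8}
  DF(b6)={b7}
  DF(b7)={b8}
  DF(b8)=∅

φ for u: defs {b4,b5}
  DF⁺ = {b3,b6,b7,b8}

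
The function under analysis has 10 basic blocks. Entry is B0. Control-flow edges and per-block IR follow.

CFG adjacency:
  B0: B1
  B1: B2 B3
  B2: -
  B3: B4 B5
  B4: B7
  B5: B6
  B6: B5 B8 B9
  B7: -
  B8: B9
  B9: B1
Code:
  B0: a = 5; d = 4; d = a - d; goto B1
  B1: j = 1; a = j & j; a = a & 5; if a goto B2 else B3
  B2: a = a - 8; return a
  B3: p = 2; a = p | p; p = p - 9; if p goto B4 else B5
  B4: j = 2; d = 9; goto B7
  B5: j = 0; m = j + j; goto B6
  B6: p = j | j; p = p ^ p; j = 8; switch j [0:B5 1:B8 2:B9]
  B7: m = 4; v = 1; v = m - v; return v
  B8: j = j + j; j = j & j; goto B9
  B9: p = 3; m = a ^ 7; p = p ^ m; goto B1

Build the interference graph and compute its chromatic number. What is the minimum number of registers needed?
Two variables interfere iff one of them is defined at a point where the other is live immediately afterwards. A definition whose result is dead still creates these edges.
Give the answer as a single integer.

Block summaries:
  B0: {a,d} / ∅
  B1: {a,j} / ∅
  B2: {a} / {a}
  B3: {a,p} / ∅
  B4: {d,j} / ∅
  B5: {j,m} / ∅
  B6: {j,p} / {j}
  B7: {m,v} / ∅
  B8: {j} / {j}
  B9: {m,p} / {a}

Backward fixpoint:
  live B0: ∅→∅
  live B1: ∅→{a}
  live B2: {a}→∅
  live B3: ∅→{a}
  live B4: ∅→∅
  live B5: {a}→{a,j}
  live B6: {a,j}→{a,j}
  live B7: ∅→∅
  live B8: {a,j}→{a}
  live B9: {a}→∅

Interference:
  a — {d,j,m,p}
  d — {a}
  j — {a,m}
  m — {a,j,p,v}
  p — {a,m}
  v — {m}

Colouring:
  lower bound: {a,j,m} mutually conflict ⇒ χ ≥ 3
  assign a→c0 d→c1 j→c2 m→c1 p→c2 v→c0 — no edge inside a register ⇒ χ ≤ 3
  χ = 3

Answer: 3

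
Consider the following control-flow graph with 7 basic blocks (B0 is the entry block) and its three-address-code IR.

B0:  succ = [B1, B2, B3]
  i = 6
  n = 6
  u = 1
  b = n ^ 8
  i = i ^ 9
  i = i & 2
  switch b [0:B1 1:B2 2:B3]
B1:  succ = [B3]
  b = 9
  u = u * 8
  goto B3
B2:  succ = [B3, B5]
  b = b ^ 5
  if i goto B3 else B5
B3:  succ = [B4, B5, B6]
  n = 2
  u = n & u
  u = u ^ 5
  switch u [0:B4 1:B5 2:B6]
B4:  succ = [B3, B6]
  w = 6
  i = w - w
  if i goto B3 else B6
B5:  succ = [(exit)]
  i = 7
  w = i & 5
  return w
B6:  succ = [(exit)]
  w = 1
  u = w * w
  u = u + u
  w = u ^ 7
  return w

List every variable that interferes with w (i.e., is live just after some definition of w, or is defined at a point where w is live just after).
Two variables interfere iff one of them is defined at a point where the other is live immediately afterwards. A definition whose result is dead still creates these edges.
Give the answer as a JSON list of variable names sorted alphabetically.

Answer: ["u"]

Analysis:
def/use:
  B0: def={b,i,n,u} ue=∅
  B1: def={b,u} ue={u}
  B2: def={b} ue={b,i}
  B3: def={n,u} ue={u}
  B4: def={i,w} ue=∅
  B5: def={i,w} ue=∅
  B6: def={u,w} ue=∅

Live sets:
  live B0: ∅→{b,i,u}
  live B1: {u}→{u}
  live B2: {b,i,u}→{u}
  live B3: {u}→{u}
  live B4: {u}→{u}
  live B5: ∅→∅
  live B6: ∅→∅

Conflict graph:
  b↔{i,u}
  i↔{b,n,u}
  n↔{i,u}
  u↔{b,i,n,w}
  w↔{u}

N(w) = ["u"]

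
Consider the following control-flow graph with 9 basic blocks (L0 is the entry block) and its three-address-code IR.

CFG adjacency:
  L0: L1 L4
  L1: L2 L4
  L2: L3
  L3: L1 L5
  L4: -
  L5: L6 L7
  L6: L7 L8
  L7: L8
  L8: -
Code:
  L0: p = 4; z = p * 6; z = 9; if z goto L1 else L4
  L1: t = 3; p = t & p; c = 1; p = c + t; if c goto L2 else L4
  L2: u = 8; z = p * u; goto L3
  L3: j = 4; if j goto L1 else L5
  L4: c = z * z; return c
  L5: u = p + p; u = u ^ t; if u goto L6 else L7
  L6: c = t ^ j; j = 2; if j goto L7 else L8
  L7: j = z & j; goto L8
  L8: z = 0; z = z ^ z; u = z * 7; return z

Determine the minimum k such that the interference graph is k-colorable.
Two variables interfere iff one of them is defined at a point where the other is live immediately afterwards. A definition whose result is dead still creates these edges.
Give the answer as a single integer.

Per-block:
  L0: def={p,z} ue=∅
  L1: def={c,p,t} ue={p}
  L2: def={u,z} ue={p}
  L3: def={j} ue=∅
  L4: def={c} ue={z}
  L5: def={u} ue={p,t}
  L6: def={c,j} ue={j,t}
  L7: def={j} ue={j,z}
  L8: def={u,z} ue=∅

Backward fixpoint:
  L0: in=∅ out={p,z}
  L1: in={p,z} out={p,t,z}
  L2: in={p,t} out={p,t,z}
  L3: in={p,t,z} out={j,p,t,z}
  L4: in={z} out=∅
  L5: in={j,p,t,z} out={j,t,z}
  L6: in={j,t,z} out={j,z}
  L7: in={j,z} out=∅
  L8: in=∅ out=∅

Conflict graph:
  c: {p,t,z}
  j: {p,t,u,z}
  p: {c,j,t,u,z}
  t: {c,j,p,u,z}
  u: {j,p,t,z}
  z: {c,j,p,t,u}

Registers:
  {j,p,t,u,z} pairwise interfere (5-clique) ⇒ χ ≥ 5
  assign c→c3 j→c3 p→c0 t→c1 u→c4 z→c2 — no edge inside a register ⇒ χ ≤ 5
  χ = 5

Answer: 5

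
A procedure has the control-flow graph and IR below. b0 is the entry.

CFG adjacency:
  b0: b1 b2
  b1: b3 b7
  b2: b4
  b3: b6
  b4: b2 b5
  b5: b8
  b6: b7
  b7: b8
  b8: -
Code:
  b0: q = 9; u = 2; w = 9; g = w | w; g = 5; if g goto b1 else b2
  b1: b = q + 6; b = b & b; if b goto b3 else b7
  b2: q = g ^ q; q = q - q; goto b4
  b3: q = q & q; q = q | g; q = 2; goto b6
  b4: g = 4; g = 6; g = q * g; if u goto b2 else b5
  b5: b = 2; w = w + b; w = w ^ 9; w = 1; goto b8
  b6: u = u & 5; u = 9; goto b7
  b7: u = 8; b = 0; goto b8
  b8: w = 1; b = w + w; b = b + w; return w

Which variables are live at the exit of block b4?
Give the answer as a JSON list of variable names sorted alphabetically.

Per-block:
  b0 def {g,q,u,w} use ∅
  b1 def {b} use {q}
  b2 def {q} use {g,q}
  b3 def {q} use {g,q}
  b4 def {g} use {q,u}
  b5 def {b,w} use {w}
  b6 def {u} use {u}
  b7 def {b,u} use ∅
  b8 def {b,w} use ∅

Backward fixpoint:
  live b0: ∅→{g,q,u,w}
  live b1: {g,q,u}→{g,q,u}
  live b2: {g,q,u,w}→{q,u,w}
  live b3: {g,q,u}→{u}
  live b4: {q,u,w}→{g,q,u,w}
  live b5: {w}→∅
  live b6: {u}→∅
  live b7: ∅→∅
  live b8: ∅→∅

live-out(b4) = ["g", "q", "u", "w"]

Answer: ["g", "q", "u", "w"]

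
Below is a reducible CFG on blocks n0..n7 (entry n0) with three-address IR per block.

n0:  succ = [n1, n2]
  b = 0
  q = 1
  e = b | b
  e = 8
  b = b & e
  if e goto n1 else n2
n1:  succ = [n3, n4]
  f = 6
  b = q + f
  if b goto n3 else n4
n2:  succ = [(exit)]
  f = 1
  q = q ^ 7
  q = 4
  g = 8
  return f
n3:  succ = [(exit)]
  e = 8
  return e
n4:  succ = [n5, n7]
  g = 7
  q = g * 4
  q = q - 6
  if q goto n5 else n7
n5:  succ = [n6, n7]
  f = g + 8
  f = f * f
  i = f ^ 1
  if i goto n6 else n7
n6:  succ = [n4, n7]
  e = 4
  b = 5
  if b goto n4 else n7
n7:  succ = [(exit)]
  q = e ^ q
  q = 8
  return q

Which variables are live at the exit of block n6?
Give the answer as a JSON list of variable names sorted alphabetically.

Answer: ["e", "q"]

Analysis:
Per-block:
  n0: def={b,e,q} ue=∅
  n1: def={b,f} ue={q}
  n2: def={f,g,q} ue={q}
  n3: def={e} ue=∅
  n4: def={g,q} ue=∅
  n5: def={f,i} ue={g}
  n6: def={b,e} ue=∅
  n7: def={q} ue={e,q}

Live sets:
  n0 li=∅ lo={e,q}
  n1 li={e,q} lo={e}
  n2 li={q} lo=∅
  n3 li=∅ lo=∅
  n4 li={e} lo={e,g,q}
  n5 li={e,g,q} lo={e,q}
  n6 li={q} lo={e,q}
  n7 li={e,q} lo=∅

live-out(n6) = ["e", "q"]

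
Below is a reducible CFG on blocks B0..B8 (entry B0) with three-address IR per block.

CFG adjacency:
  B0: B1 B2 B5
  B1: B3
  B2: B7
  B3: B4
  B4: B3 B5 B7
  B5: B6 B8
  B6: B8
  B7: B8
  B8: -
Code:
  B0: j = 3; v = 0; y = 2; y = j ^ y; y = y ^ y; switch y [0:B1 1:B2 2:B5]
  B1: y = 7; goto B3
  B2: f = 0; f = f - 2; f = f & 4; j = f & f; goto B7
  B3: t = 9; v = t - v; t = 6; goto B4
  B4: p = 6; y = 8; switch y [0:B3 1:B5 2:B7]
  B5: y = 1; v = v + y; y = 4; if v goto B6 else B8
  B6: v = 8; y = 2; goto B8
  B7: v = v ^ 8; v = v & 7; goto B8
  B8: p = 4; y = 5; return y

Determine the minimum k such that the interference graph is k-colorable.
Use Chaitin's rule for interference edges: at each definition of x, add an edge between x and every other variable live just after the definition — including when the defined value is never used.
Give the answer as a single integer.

def/use:
  B0: {j,v,y} / ∅
  B1: {y} / ∅
  B2: {f,j} / ∅
  B3: {t,v} / {v}
  B4: {p,y} / ∅
  B5: {v,y} / {v}
  B6: {v,y} / ∅
  B7: {v} / {v}
  B8: {p,y} / ∅

Backward fixpoint:
  B0 li=∅ lo={v}
  B1 li={v} lo={v}
  B2 li={v} lo={v}
  B3 li={v} lo={v}
  B4 li={v} lo={v}
  B5 li={v} lo=∅
  B6 li=∅ lo=∅
  B7 li={v} lo=∅
  B8 li=∅ lo=∅

Interfere edges:
  f↔{v}
  j↔{v,y}
  p↔{v}
  t↔{v}
  v↔{f,j,p,t,y}
  y↔{j,v}

Colouring:
  clique {j,v,y} ⇒ need ≥ 3
  3-colouring: c0={v}  c1={f,j,p,t}  c2={y}
  χ = 3

Answer: 3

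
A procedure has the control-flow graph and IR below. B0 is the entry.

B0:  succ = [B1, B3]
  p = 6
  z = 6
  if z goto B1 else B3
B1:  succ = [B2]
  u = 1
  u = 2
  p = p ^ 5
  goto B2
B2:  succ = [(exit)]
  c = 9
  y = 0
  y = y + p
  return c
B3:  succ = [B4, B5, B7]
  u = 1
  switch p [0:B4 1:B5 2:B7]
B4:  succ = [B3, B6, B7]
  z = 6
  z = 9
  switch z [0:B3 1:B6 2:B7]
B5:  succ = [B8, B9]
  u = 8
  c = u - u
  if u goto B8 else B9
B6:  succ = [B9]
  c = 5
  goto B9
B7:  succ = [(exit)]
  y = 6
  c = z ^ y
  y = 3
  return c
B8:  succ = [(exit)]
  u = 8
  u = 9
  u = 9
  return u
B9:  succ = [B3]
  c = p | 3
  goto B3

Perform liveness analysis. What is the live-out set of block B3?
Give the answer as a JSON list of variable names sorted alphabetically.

Answer: ["p", "z"]

Working:
Block summaries:
  B0: {p,z} / ∅
  B1: {p,u} / {p}
  B2: {c,y} / {p}
  B3: {u} / {p}
  B4: {z} / ∅
  B5: {c,u} / ∅
  B6: {c} / ∅
  B7: {c,y} / {z}
  B8: {u} / ∅
  B9: {c} / {p}

Backward fixpoint:
  live B0: ∅→{p,z}
  live B1: {p}→{p}
  live B2: {p}→∅
  live B3: {p,z}→{p,z}
  live B4: {p}→{p,z}
  live B5: {p,z}→{p,z}
  live B6: {p,z}→{p,z}
  live B7: {z}→∅
  live B8: ∅→∅
  live B9: {p,z}→{p,z}

live-out(B3) = ["p", "z"]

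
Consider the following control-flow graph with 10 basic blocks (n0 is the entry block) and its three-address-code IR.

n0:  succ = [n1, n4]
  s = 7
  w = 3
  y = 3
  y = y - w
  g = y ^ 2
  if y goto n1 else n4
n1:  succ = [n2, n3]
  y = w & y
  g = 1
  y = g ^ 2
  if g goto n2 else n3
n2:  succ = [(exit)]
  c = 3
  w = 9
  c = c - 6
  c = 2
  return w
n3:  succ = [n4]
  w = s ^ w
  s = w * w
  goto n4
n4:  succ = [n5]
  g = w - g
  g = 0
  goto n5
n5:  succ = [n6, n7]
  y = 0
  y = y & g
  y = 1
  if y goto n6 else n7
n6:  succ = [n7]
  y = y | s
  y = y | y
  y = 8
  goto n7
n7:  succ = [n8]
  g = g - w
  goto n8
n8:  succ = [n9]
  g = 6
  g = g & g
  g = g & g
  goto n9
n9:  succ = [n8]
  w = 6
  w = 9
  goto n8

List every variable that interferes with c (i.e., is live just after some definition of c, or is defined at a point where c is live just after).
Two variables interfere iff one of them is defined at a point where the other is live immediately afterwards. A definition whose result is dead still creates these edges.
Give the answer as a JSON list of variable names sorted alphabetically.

Block summaries:
  n0: def={g,s,w,y} ue=∅
  n1: def={g,y} ue={w,y}
  n2: def={c,w} ue=∅
  n3: def={s,w} ue={s,w}
  n4: def={g} ue={g,w}
  n5: def={y} ue={g}
  n6: def={y} ue={s,y}
  n7: def={g} ue={g,w}
  n8: def={g} ue=∅
  n9: def={w} ue=∅

Liveness:
  live n0: ∅→{g,s,w,y}
  live n1: {s,w,y}→{g,s,w}
  live n2: ∅→∅
  live n3: {g,s,w}→{g,s,w}
  live n4: {g,s,w}→{g,s,w}
  live n5: {g,s,w}→{g,s,w,y}
  live n6: {g,s,w,y}→{g,w}
  live n7: {g,w}→∅
  live n8: ∅→∅
  live n9: ∅→∅

Conflict graph:
  c: {w}
  g: {s,w,y}
  s: {g,w,y}
  w: {c,g,s,y}
  y: {g,s,w}

N(c) = ["w"]

Answer: ["w"]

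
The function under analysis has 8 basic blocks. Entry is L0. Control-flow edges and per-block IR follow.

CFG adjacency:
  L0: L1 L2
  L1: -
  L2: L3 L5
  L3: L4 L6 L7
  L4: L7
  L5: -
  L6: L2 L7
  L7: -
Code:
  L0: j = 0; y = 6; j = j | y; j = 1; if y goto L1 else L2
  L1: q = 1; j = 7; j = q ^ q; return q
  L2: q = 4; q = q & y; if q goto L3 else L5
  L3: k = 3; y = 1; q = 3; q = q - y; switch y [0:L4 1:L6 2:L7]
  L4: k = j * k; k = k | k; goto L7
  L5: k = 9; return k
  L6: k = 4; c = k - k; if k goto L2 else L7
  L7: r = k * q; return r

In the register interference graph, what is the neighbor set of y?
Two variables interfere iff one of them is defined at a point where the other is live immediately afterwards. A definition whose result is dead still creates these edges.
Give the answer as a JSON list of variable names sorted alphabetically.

def/use:
  L0: def={j,y} ue=∅
  L1: def={j,q} ue=∅
  L2: def={q} ue={y}
  L3: def={k,q,y} ue=∅
  L4: def={k} ue={j,k}
  L5: def={k} ue=∅
  L6: def={c,k} ue=∅
  L7: def={r} ue={k,q}

Live sets:
  L0: in=∅ out={j,y}
  L1: in=∅ out=∅
  L2: in={j,y} out={j}
  L3: in={j} out={j,k,q,y}
  L4: in={j,k,q} out={k,q}
  L5: in=∅ out=∅
  L6: in={j,q,y} out={j,k,q,y}
  L7: in={k,q} out=∅

Conflict graph:
  c — {j,k,q,y}
  j — {c,k,q,y}
  k — {c,j,q,y}
  q — {c,j,k,y}
  r — ∅
  y — {c,j,k,q}

N(y) = ["c", "j", "k", "q"]

Answer: ["c", "j", "k", "q"]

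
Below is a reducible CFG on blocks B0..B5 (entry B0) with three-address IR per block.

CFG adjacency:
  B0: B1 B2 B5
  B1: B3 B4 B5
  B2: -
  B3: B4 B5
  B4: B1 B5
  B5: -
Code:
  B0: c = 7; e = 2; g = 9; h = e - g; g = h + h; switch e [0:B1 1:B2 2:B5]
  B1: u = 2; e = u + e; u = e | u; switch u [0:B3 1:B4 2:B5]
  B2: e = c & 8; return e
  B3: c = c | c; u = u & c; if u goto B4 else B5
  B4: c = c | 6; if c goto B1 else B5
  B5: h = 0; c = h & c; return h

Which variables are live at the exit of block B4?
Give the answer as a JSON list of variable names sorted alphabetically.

Answer: ["c", "e"]

Derivation:
def/use:
  B0 def {c,e,g,h} use ∅
  B1 def {e,u} use {e}
  B2 def {e} use {c}
  B3 def {c,u} use {c,u}
  B4 def {c} use {c}
  B5 def {c,h} use {c}

Liveness:
  B0: in=∅ out={c,e}
  B1: in={c,e} out={c,e,u}
  B2: in={c} out=∅
  B3: in={c,e,u} out={c,e}
  B4: in={c,e} out={c,e}
  B5: in={c} out=∅

live-out(B4) = ["c", "e"]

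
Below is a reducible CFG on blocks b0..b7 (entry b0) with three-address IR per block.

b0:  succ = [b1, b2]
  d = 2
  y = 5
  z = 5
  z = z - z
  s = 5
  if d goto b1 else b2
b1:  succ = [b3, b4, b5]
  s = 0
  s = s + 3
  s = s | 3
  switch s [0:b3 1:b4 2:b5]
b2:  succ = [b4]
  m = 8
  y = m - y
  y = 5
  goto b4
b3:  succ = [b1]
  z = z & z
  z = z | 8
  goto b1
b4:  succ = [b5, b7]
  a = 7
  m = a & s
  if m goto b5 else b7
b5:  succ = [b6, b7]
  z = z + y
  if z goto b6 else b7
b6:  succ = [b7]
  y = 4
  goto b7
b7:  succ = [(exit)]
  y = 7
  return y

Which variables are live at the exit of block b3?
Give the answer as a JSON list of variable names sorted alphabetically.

Block summaries:
  b0 def {d,s,y,z} use ∅
  b1 def {s} use ∅
  b2 def {m,y} use {y}
  b3 def {z} use {z}
  b4 def {a,m} use {s}
  b5 def {z} use {y,z}
  b6 def {y} use ∅
  b7 def {y} use ∅

Live sets:
  b0: in=∅ out={s,y,z}
  b1: in={y,z} out={s,y,z}
  b2: in={s,y,z} out={s,y,z}
  b3: in={y,z} out={y,z}
  b4: in={s,y,z} out={y,z}
  b5: in={y,z} out=∅
  b6: in=∅ out=∅
  b7: in=∅ out=∅

live-out(b3) = ["y", "z"]

Answer: ["y", "z"]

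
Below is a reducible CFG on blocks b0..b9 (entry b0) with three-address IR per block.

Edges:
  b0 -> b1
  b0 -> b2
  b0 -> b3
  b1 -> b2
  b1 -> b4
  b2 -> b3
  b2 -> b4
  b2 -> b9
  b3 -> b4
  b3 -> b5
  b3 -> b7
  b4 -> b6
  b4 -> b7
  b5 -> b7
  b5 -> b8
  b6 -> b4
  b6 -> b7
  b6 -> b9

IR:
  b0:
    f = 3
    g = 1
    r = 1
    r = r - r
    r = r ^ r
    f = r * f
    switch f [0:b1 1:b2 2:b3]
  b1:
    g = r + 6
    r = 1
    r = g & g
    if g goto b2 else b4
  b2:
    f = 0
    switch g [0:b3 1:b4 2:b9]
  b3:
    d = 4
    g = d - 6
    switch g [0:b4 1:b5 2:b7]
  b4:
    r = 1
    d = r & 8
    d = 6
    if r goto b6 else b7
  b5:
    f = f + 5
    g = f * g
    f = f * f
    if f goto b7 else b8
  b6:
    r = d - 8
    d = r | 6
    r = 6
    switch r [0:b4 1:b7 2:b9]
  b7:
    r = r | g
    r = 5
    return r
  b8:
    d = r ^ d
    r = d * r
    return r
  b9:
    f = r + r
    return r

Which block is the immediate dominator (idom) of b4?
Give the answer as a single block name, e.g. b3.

Answer: b0

Derivation:
idom tree: b1←b0 b2←b0 b3←b0 b4←b0 b5←b3 b6←b4 b7←b0 b8←b5 b9←b0
Join-block Dom:
  b2: preds {b0,b1}: {b0} ∩ {b0,b1} = {b0}; idom=b0
  b3: preds {b0,b2}: {b0} ∩ {b0,b2} = {b0}; idom=b0
  b4: preds {b1,b2,b3,b6}: {b0,b1} ∩ {b0,b2} ∩ {b0,b3} ∩ {b0,b4,b6} = {b0}; idom=b0
  b7: preds {b3,b4,b5,b6}: {b0,b3} ∩ {b0,b4} ∩ {b0,b3,b5} ∩ {b0,b4,b6} = {b0}; idom=b0
  b9: preds {b2,b6}: {b0,b2} ∩ {b0,b4,b6} = {b0}; idom=b0

idom(b4) = b0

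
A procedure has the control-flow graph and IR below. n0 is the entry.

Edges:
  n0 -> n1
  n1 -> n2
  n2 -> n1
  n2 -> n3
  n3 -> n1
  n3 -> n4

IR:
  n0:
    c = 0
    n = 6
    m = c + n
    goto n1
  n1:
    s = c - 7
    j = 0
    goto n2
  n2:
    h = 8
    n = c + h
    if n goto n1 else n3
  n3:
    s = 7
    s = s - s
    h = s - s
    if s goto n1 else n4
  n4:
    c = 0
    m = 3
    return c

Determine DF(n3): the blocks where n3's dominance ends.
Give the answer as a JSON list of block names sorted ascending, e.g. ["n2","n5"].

idom tree: n1←n0 n2←n1 n3←n2 n4←n3
Dom at joins:
  n1: preds {n0,n2,n3}: {n0} ∩ {n0,n1,n2} ∩ {n0,n1,n2,n3} = {n0}; idom=n0

DF walk-up:
  join n1 pred n0: · stop@n0
  join n1 pred n2: n2→n1 stop@n0
  join n1 pred n3: n3→n2→n1 stop@n0
  n0: DF=∅
  n1: DF={n1}
  n2: DF={n1}
  n3: DF={n1}
  n4: DF=∅

DF(n3) = ["n1"]

Answer: ["n1"]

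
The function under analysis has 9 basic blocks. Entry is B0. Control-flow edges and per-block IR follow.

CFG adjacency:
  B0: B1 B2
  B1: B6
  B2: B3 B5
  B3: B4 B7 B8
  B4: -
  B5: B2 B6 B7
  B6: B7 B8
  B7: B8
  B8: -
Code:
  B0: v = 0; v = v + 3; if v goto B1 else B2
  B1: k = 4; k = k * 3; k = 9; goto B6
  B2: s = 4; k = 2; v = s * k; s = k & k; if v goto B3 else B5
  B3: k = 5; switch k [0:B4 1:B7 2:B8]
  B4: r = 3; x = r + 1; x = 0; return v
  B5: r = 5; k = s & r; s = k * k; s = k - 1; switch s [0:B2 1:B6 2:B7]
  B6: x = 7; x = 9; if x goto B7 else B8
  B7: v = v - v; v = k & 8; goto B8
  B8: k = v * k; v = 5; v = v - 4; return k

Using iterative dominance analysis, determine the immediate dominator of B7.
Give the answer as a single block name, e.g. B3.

Answer: B0

Analysis:
idom tree: B1←B0 B2←B0 B3←B2 B4←B3 B5←B2 B6←B0 B7←B0 B8←B0
Dom∩ at merges:
  B2: preds {B0,B5}: {B0} ∩ {B0,B2,B5} = {B0}; idom=B0
  B6: preds {B1,B5}: {B0,B1} ∩ {B0,B2,B5} = {B0}; idom=B0
  B7: preds {B3,B5,B6}: {B0,B2,B3} ∩ {B0,B2,B5} ∩ {B0,B6} = {B0}; idom=B0
  B8: preds {B3,B6,B7}: {B0,B2,B3} ∩ {B0,B6} ∩ {B0,B7} = {B0}; idom=B0

idom(B7) = B0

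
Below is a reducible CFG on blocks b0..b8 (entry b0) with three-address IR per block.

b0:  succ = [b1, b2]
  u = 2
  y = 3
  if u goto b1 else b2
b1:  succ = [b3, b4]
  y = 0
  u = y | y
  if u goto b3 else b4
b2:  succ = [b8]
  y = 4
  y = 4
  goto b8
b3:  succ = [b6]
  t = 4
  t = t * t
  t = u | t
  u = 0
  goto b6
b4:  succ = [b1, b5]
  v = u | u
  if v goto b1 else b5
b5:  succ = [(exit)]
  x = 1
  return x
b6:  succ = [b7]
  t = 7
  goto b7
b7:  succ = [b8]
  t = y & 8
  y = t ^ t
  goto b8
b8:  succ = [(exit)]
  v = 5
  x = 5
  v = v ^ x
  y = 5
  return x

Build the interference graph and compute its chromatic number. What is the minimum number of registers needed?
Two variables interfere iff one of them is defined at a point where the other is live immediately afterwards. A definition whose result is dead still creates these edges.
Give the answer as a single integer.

Answer: 3

Working:
def/use:
  b0: {u,y} / ∅
  b1: {u,y} / ∅
  b2: {y} / ∅
  b3: {t,u} / {u}
  b4: {v} / {u}
  b5: {x} / ∅
  b6: {t} / ∅
  b7: {t,y} / {y}
  b8: {v,x,y} / ∅

Liveness:
  live b0: ∅→∅
  live b1: ∅→{u,y}
  live b2: ∅→∅
  live b3: {u,y}→{y}
  live b4: {u}→∅
  live b5: ∅→∅
  live b6: {y}→{y}
  live b7: {y}→∅
  live b8: ∅→∅

Interfere edges:
  t↔{u,y}
  u↔{t,y}
  v↔{x}
  x↔{v,y}
  y↔{t,u,x}

Registers:
  {t,u,y} pairwise interfere (3-clique) ⇒ χ ≥ 3
  3-colouring: r0={v,y}  r1={t,x}  r2={u}
  χ = 3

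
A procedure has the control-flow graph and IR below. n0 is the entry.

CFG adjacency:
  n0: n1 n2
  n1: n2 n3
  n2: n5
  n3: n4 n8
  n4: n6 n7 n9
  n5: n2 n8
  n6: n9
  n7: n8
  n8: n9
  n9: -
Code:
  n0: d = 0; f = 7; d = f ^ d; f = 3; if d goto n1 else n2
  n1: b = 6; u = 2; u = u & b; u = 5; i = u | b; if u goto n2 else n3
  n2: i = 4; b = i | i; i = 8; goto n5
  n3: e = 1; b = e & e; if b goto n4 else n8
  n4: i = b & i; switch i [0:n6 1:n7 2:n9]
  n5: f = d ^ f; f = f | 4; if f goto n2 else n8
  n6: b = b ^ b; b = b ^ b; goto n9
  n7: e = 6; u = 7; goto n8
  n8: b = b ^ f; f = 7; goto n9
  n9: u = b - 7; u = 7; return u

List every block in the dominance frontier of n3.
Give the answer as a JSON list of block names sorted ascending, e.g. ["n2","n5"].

idom tree: n1←n0 n2←n0 n3←n1 n4←n3 n5←n2 n6←n4 n7←n4 n8←n0 n9←n0
Join-block Dom:
  n2: preds {n0,n1,n5}: {n0} ∩ {n0,n1} ∩ {n0,n2,n5} = {n0}; idom=n0
  n8: preds {n3,n5,n7}: {n0,n1,n3} ∩ {n0,n2,n5} ∩ {n0,n1,n3,n4,n7} = {n0}; idom=n0
  n9: preds {n4,n6,n8}: {n0,n1,n3,n4} ∩ {n0,n1,n3,n4,n6} ∩ {n0,n8} = {n0}; idom=n0

DF derivation:
  n2←n0: walk · to n0
  n2←n1: walk n1 to n0
  n2←n5: walk n5→n2 to n0
  n8←n3: walk n3→n1 to n0
  n8←n5: walk n5→n2 to n0
  n8←n7: walk n7→n4→n3→n1 to n0
  n9←n4: walk n4→n3→n1 to n0
  n9←n6: walk n6→n4→n3→n1 to n0
  n9←n8: walk n8 to n0
  DF(n0)=∅
  DF(n1)={n2,n8,n9}
  DF(n2)={n2,n8}
  DF(n3)={n8,n9}
  DF(n4)={n8,n9}
  DF(n5)={n2,n8}
  DF(n6)={n9}
  DF(n7)={n8}
  DF(n8)={n9}
  DF(n9)=∅

DF(n3) = ["n8", "n9"]

Answer: ["n8", "n9"]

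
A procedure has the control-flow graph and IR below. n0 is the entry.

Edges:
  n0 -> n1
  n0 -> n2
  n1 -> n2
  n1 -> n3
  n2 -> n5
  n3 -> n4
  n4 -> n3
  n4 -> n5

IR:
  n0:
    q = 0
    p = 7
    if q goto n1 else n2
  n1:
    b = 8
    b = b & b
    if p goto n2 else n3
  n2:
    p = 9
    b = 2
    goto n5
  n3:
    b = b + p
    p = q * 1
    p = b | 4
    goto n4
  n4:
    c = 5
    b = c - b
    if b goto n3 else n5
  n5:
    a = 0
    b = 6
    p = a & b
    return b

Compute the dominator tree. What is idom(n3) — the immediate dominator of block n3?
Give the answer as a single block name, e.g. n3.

Answer: n1

Derivation:
idom tree: n1←n0 n2←n0 n3←n1 n4←n3 n5←n0
Dom at joins:
  n2: preds {n0,n1}: {n0} ∩ {n0,n1} = {n0}; idom=n0
  n3: preds {n1,n4}: {n0,n1} ∩ {n0,n1,n3,n4} = {n0,n1}; idom=n1
  n5: preds {n2,n4}: {n0,n2} ∩ {n0,n1,n3,n4} = {n0}; idom=n0

idom(n3) = n1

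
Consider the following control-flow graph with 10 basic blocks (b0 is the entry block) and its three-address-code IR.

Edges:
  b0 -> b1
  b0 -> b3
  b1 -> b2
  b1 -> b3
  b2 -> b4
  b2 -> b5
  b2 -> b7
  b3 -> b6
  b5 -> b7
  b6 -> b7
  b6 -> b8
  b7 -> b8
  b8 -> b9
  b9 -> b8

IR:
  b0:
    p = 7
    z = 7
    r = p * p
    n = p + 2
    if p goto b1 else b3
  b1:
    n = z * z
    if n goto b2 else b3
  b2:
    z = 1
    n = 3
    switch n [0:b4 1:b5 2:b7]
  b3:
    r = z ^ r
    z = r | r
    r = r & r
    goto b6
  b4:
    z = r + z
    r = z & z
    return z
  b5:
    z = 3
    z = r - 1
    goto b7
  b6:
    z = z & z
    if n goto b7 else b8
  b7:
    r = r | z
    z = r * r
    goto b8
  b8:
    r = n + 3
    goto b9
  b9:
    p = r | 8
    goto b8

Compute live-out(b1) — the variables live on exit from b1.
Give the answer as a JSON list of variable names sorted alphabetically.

Answer: ["n", "r", "z"]

Analysis:
def/use:
  b0: {n,p,r,z} / ∅
  b1: {n} / {z}
  b2: {n,z} / ∅
  b3: {r,z} / {r,z}
  b4: {r,z} / {r,z}
  b5: {z} / {r}
  b6: {z} / {n,z}
  b7: {r,z} / {r,z}
  b8: {r} / {n}
  b9: {p} / {r}

Backward fixpoint:
  b0 li=∅ lo={n,r,z}
  b1 li={r,z} lo={n,r,z}
  b2 li={r} lo={n,r,z}
  b3 li={n,r,z} lo={n,r,z}
  b4 li={r,z} lo=∅
  b5 li={n,r} lo={n,r,z}
  b6 li={n,r,z} lo={n,r,z}
  b7 li={n,r,z} lo={n}
  b8 li={n} lo={n,r}
  b9 li={n,r} lo={n}

live-out(b1) = ["n", "r", "z"]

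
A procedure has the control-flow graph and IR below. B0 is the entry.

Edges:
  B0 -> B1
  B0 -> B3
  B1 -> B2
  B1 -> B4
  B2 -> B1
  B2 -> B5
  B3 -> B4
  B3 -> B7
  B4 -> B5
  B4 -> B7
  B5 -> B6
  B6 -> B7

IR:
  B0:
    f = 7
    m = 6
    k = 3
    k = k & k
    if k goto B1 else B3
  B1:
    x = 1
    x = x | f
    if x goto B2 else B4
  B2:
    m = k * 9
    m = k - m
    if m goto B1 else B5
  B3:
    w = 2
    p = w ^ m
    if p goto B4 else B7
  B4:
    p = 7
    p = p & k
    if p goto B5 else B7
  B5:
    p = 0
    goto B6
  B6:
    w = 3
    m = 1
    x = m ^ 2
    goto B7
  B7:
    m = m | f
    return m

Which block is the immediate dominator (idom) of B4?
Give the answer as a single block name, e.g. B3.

idom tree: B1←B0 B2←B1 B3←B0 B4←B0 B5←B0 B6←B5 B7←B0
Join-block Dom:
  B1: preds {B0,B2}: {B0} ∩ {B0,B1,B2} = {B0}; idom=B0
  B4: preds {B1,B3}: {B0,B1} ∩ {B0,B3} = {B0}; idom=B0
  B5: preds {B2,B4}: {B0,B1,B2} ∩ {B0,B4} = {B0}; idom=B0
  B7: preds {B3,B4,B6}: {B0,B3} ∩ {B0,B4} ∩ {B0,B5,B6} = {B0}; idom=B0

idom(B4) = B0

Answer: B0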